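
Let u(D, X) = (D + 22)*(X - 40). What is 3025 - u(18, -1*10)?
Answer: 5025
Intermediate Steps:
u(D, X) = (-40 + X)*(22 + D) (u(D, X) = (22 + D)*(-40 + X) = (-40 + X)*(22 + D))
3025 - u(18, -1*10) = 3025 - (-880 - 40*18 + 22*(-1*10) + 18*(-1*10)) = 3025 - (-880 - 720 + 22*(-10) + 18*(-10)) = 3025 - (-880 - 720 - 220 - 180) = 3025 - 1*(-2000) = 3025 + 2000 = 5025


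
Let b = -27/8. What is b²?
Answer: 729/64 ≈ 11.391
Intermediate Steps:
b = -27/8 (b = -27*⅛ = -27/8 ≈ -3.3750)
b² = (-27/8)² = 729/64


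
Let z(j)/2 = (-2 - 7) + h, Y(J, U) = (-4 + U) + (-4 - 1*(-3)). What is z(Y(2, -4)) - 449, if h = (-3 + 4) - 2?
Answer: -469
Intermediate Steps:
h = -1 (h = 1 - 2 = -1)
Y(J, U) = -5 + U (Y(J, U) = (-4 + U) + (-4 + 3) = (-4 + U) - 1 = -5 + U)
z(j) = -20 (z(j) = 2*((-2 - 7) - 1) = 2*(-9 - 1) = 2*(-10) = -20)
z(Y(2, -4)) - 449 = -20 - 449 = -469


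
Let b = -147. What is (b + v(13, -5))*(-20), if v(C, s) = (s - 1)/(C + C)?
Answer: 38280/13 ≈ 2944.6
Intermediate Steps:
v(C, s) = (-1 + s)/(2*C) (v(C, s) = (-1 + s)/((2*C)) = (-1 + s)*(1/(2*C)) = (-1 + s)/(2*C))
(b + v(13, -5))*(-20) = (-147 + (½)*(-1 - 5)/13)*(-20) = (-147 + (½)*(1/13)*(-6))*(-20) = (-147 - 3/13)*(-20) = -1914/13*(-20) = 38280/13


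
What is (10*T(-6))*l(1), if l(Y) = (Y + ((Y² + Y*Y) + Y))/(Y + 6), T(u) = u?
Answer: -240/7 ≈ -34.286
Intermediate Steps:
l(Y) = (2*Y + 2*Y²)/(6 + Y) (l(Y) = (Y + ((Y² + Y²) + Y))/(6 + Y) = (Y + (2*Y² + Y))/(6 + Y) = (Y + (Y + 2*Y²))/(6 + Y) = (2*Y + 2*Y²)/(6 + Y))
(10*T(-6))*l(1) = (10*(-6))*(2*1*(1 + 1)/(6 + 1)) = -120*2/7 = -60*4/7 = -240/7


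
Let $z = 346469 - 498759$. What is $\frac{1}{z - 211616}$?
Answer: $- \frac{1}{363906} \approx -2.748 \cdot 10^{-6}$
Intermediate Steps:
$z = -152290$
$\frac{1}{z - 211616} = \frac{1}{-152290 - 211616} = \frac{1}{-363906} = - \frac{1}{363906}$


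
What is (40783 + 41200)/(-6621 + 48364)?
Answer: 81983/41743 ≈ 1.9640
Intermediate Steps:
(40783 + 41200)/(-6621 + 48364) = 81983/41743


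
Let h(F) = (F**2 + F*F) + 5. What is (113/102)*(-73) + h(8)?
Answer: 5317/102 ≈ 52.127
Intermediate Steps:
h(F) = 5 + 2*F**2 (h(F) = (F**2 + F**2) + 5 = 2*F**2 + 5 = 5 + 2*F**2)
(113/102)*(-73) + h(8) = (113/102)*(-73) + (5 + 2*8**2) = (113*(1/102))*(-73) + (5 + 2*64) = (113/102)*(-73) + (5 + 128) = -8249/102 + 133 = 5317/102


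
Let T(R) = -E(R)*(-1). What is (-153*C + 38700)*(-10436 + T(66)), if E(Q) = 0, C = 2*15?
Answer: -355971960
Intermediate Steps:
C = 30
T(R) = 0 (T(R) = -1*0*(-1) = 0*(-1) = 0)
(-153*C + 38700)*(-10436 + T(66)) = (-153*30 + 38700)*(-10436 + 0) = (-4590 + 38700)*(-10436) = 34110*(-10436) = -355971960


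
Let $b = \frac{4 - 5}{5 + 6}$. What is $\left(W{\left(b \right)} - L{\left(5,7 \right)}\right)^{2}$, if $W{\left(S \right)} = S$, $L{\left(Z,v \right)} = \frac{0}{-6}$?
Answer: $\frac{1}{121} \approx 0.0082645$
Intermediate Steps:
$L{\left(Z,v \right)} = 0$ ($L{\left(Z,v \right)} = 0 \left(- \frac{1}{6}\right) = 0$)
$b = - \frac{1}{11} \approx -0.090909$
$\left(W{\left(b \right)} - L{\left(5,7 \right)}\right)^{2} = \left(- \frac{1}{11} - 0\right)^{2} = \left(- \frac{1}{11} + 0\right)^{2} = \left(- \frac{1}{11}\right)^{2} = \frac{1}{121}$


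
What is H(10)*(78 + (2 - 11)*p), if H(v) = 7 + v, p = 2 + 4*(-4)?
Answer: 3468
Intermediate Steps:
p = -14 (p = 2 - 16 = -14)
H(10)*(78 + (2 - 11)*p) = (7 + 10)*(78 + (2 - 11)*(-14)) = 17*(78 - 9*(-14)) = 17*(78 + 126) = 17*204 = 3468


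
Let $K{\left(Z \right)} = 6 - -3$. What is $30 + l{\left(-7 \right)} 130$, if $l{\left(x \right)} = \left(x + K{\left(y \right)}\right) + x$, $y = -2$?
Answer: $-620$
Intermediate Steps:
$K{\left(Z \right)} = 9$ ($K{\left(Z \right)} = 6 + 3 = 9$)
$l{\left(x \right)} = 9 + 2 x$ ($l{\left(x \right)} = \left(x + 9\right) + x = \left(9 + x\right) + x = 9 + 2 x$)
$30 + l{\left(-7 \right)} 130 = 30 + \left(9 + 2 \left(-7\right)\right) 130 = 30 + \left(9 - 14\right) 130 = 30 - 650 = -620$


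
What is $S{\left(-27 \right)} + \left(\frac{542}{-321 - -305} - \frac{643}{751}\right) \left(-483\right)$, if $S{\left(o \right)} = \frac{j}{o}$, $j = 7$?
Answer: $\frac{2721158209}{162216} \approx 16775.0$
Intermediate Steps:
$S{\left(o \right)} = \frac{7}{o}$
$S{\left(-27 \right)} + \left(\frac{542}{-321 - -305} - \frac{643}{751}\right) \left(-483\right) = \frac{7}{-27} + \left(\frac{542}{-321 - -305} - \frac{643}{751}\right) \left(-483\right) = 7 \left(- \frac{1}{27}\right) + \left(\frac{542}{-321 + 305} - \frac{643}{751}\right) \left(-483\right) = - \frac{7}{27} + \left(\frac{542}{-16} - \frac{643}{751}\right) \left(-483\right) = - \frac{7}{27} + \left(542 \left(- \frac{1}{16}\right) - \frac{643}{751}\right) \left(-483\right) = - \frac{7}{27} + \left(- \frac{271}{8} - \frac{643}{751}\right) \left(-483\right) = - \frac{7}{27} - - \frac{100785195}{6008} = - \frac{7}{27} + \frac{100785195}{6008} = \frac{2721158209}{162216}$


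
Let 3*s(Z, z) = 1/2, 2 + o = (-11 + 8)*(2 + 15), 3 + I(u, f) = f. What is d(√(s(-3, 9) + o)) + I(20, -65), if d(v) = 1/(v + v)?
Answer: -68 - I*√1902/634 ≈ -68.0 - 0.068789*I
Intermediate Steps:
I(u, f) = -3 + f
o = -53 (o = -2 + (-11 + 8)*(2 + 15) = -2 - 3*17 = -2 - 51 = -53)
s(Z, z) = ⅙ (s(Z, z) = (⅓)/2 = (⅓)*(½) = ⅙)
d(v) = 1/(2*v)
d(√(s(-3, 9) + o)) + I(20, -65) = 1/(2*(√(⅙ - 53))) + (-3 - 65) = 1/(2*(√(-317/6))) - 68 = 1/(2*((I*√1902/6))) - 68 = (-I*√1902/317)/2 - 68 = -I*√1902/634 - 68 = -68 - I*√1902/634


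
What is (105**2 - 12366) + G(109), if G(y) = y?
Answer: -1232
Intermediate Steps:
(105**2 - 12366) + G(109) = (105**2 - 12366) + 109 = (11025 - 12366) + 109 = -1341 + 109 = -1232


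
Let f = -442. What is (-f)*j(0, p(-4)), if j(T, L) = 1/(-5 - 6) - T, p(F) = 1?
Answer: -442/11 ≈ -40.182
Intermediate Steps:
j(T, L) = -1/11 - T (j(T, L) = 1/(-11) - T = -1/11 - T)
(-f)*j(0, p(-4)) = (-1*(-442))*(-1/11 - 1*0) = 442*(-1/11 + 0) = 442*(-1/11) = -442/11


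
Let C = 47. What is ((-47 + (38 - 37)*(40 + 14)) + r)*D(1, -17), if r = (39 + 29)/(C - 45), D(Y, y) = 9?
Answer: 369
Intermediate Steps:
r = 34 (r = (39 + 29)/(47 - 45) = 68/2 = 68*(1/2) = 34)
((-47 + (38 - 37)*(40 + 14)) + r)*D(1, -17) = ((-47 + (38 - 37)*(40 + 14)) + 34)*9 = ((-47 + 1*54) + 34)*9 = ((-47 + 54) + 34)*9 = (7 + 34)*9 = 41*9 = 369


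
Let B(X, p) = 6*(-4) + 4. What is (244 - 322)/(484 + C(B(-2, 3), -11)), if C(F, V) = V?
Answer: -78/473 ≈ -0.16490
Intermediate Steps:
B(X, p) = -20 (B(X, p) = -24 + 4 = -20)
(244 - 322)/(484 + C(B(-2, 3), -11)) = (244 - 322)/(484 - 11) = -78/473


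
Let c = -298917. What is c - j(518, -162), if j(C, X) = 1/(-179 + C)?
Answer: -101332864/339 ≈ -2.9892e+5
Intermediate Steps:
c - j(518, -162) = -298917 - 1/(-179 + 518) = -298917 - 1/339 = -101332864/339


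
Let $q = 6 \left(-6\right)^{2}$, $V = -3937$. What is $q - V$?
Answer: $4153$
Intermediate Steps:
$q = 216$ ($q = 6 \cdot 36 = 216$)
$q - V = 216 - -3937 = 216 + 3937 = 4153$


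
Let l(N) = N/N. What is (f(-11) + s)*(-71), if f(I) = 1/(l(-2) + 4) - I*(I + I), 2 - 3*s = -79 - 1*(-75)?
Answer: 85129/5 ≈ 17026.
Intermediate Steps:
l(N) = 1
s = 2 (s = ⅔ - (-79 - 1*(-75))/3 = ⅔ - (-79 + 75)/3 = ⅔ - ⅓*(-4) = ⅔ + 4/3 = 2)
f(I) = ⅕ - 2*I² (f(I) = 1/(1 + 4) - I*(I + I) = 1/5 - I*2*I = ⅕ - 2*I²)
(f(-11) + s)*(-71) = ((⅕ - 2*(-11)²) + 2)*(-71) = ((⅕ - 2*121) + 2)*(-71) = ((⅕ - 242) + 2)*(-71) = (-1209/5 + 2)*(-71) = -1199/5*(-71) = 85129/5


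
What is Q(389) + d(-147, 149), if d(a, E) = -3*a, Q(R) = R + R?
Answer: 1219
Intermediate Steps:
Q(R) = 2*R
Q(389) + d(-147, 149) = 2*389 - 3*(-147) = 778 + 441 = 1219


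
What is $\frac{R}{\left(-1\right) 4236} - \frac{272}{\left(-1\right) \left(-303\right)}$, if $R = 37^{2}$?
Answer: $- \frac{174111}{142612} \approx -1.2209$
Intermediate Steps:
$R = 1369$
$\frac{R}{\left(-1\right) 4236} - \frac{272}{\left(-1\right) \left(-303\right)} = \frac{1369}{\left(-1\right) 4236} - \frac{272}{\left(-1\right) \left(-303\right)} = \frac{1369}{-4236} - \frac{272}{303} = 1369 \left(- \frac{1}{4236}\right) - \frac{272}{303} = - \frac{1369}{4236} - \frac{272}{303} = - \frac{174111}{142612}$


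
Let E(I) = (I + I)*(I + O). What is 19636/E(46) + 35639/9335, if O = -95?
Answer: -5660362/10520545 ≈ -0.53803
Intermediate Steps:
E(I) = 2*I*(-95 + I) (E(I) = (I + I)*(I - 95) = (2*I)*(-95 + I) = 2*I*(-95 + I))
19636/E(46) + 35639/9335 = 19636/((2*46*(-95 + 46))) + 35639/9335 = 19636/((2*46*(-49))) + 35639*(1/9335) = 19636/(-4508) + 35639/9335 = 19636*(-1/4508) + 35639/9335 = -4909/1127 + 35639/9335 = -5660362/10520545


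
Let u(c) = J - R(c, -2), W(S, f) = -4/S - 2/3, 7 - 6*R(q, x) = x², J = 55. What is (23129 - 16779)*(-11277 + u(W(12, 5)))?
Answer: -71262875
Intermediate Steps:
R(q, x) = 7/6 - x²/6
W(S, f) = -⅔ - 4/S (W(S, f) = -4/S - 2*⅓ = -4/S - ⅔ = -⅔ - 4/S)
u(c) = 109/2 (u(c) = 55 - (7/6 - ⅙*(-2)²) = 55 - (7/6 - ⅙*4) = 55 - (7/6 - ⅔) = 55 - 1*½ = 55 - ½ = 109/2)
(23129 - 16779)*(-11277 + u(W(12, 5))) = (23129 - 16779)*(-11277 + 109/2) = 6350*(-22445/2) = -71262875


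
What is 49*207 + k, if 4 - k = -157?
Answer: 10304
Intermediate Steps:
k = 161 (k = 4 - 1*(-157) = 4 + 157 = 161)
49*207 + k = 49*207 + 161 = 10143 + 161 = 10304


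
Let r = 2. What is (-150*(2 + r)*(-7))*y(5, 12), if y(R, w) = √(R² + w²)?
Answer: 54600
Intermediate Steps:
(-150*(2 + r)*(-7))*y(5, 12) = (-150*(2 + 2)*(-7))*√(5² + 12²) = (-600*(-7))*√(25 + 144) = (-150*(-28))*√169 = 4200*13 = 54600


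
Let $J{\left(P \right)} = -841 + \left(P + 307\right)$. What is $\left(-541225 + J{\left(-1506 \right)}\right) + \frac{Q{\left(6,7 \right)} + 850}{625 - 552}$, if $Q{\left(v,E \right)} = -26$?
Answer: $- \frac{39657521}{73} \approx -5.4325 \cdot 10^{5}$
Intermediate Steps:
$J{\left(P \right)} = -534 + P$ ($J{\left(P \right)} = -841 + \left(307 + P\right) = -534 + P$)
$\left(-541225 + J{\left(-1506 \right)}\right) + \frac{Q{\left(6,7 \right)} + 850}{625 - 552} = \left(-541225 - 2040\right) + \frac{-26 + 850}{625 - 552} = \left(-541225 - 2040\right) + \frac{824}{73} = -543265 + 824 \cdot \frac{1}{73} = -543265 + \frac{824}{73} = - \frac{39657521}{73}$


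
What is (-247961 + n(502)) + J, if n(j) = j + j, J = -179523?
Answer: -426480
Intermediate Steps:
n(j) = 2*j
(-247961 + n(502)) + J = (-247961 + 2*502) - 179523 = (-247961 + 1004) - 179523 = -246957 - 179523 = -426480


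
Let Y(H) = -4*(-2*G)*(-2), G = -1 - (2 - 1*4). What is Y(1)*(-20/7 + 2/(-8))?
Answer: 348/7 ≈ 49.714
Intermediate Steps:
G = 1 (G = -1 - (2 - 4) = -1 - 1*(-2) = -1 + 2 = 1)
Y(H) = -16 (Y(H) = -4*(-2*1)*(-2) = -(-8)*(-2) = -4*4 = -16)
Y(1)*(-20/7 + 2/(-8)) = -16*(-20/7 + 2/(-8)) = -16*(-20*1/7 + 2*(-1/8)) = -16*(-20/7 - 1/4) = -16*(-87/28) = 348/7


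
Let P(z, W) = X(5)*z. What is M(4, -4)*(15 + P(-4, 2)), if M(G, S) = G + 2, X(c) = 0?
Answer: 90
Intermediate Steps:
P(z, W) = 0 (P(z, W) = 0*z = 0)
M(G, S) = 2 + G
M(4, -4)*(15 + P(-4, 2)) = (2 + 4)*(15 + 0) = 6*15 = 90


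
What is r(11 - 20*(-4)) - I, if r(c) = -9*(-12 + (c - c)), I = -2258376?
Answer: 2258484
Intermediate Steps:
r(c) = 108 (r(c) = -9*(-12 + 0) = -9*(-12) = 108)
r(11 - 20*(-4)) - I = 108 - 1*(-2258376) = 108 + 2258376 = 2258484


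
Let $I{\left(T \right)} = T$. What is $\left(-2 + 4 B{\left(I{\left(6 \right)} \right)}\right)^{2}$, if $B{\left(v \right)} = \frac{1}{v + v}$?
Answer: $\frac{25}{9} \approx 2.7778$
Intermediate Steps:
$B{\left(v \right)} = \frac{1}{2 v}$
$\left(-2 + 4 B{\left(I{\left(6 \right)} \right)}\right)^{2} = \left(-2 + 4 \frac{1}{2 \cdot 6}\right)^{2} = \left(-2 + 4 \cdot \frac{1}{2} \cdot \frac{1}{6}\right)^{2} = \left(-2 + 4 \cdot \frac{1}{12}\right)^{2} = \left(-2 + \frac{1}{3}\right)^{2} = \left(- \frac{5}{3}\right)^{2} = \frac{25}{9}$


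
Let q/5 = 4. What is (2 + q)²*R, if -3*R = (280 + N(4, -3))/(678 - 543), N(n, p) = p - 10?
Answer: -43076/135 ≈ -319.08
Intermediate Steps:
q = 20 (q = 5*4 = 20)
N(n, p) = -10 + p
R = -89/135 (R = -(280 + (-10 - 3))/(3*(678 - 543)) = -(280 - 13)/(3*135) = -89/135 ≈ -0.65926)
(2 + q)²*R = (2 + 20)²*(-89/135) = 22²*(-89/135) = 484*(-89/135) = -43076/135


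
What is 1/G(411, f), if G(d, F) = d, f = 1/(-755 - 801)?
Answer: 1/411 ≈ 0.0024331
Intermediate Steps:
f = -1/1556 (f = 1/(-1556) = -1/1556 ≈ -0.00064267)
1/G(411, f) = 1/411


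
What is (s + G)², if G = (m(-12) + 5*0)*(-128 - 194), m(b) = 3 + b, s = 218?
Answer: 9709456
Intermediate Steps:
G = 2898 (G = ((3 - 12) + 5*0)*(-128 - 194) = (-9 + 0)*(-322) = -9*(-322) = 2898)
(s + G)² = (218 + 2898)² = 3116² = 9709456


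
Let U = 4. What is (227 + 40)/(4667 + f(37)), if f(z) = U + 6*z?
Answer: 89/1631 ≈ 0.054568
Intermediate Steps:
f(z) = 4 + 6*z
(227 + 40)/(4667 + f(37)) = (227 + 40)/(4667 + (4 + 6*37)) = 267/(4667 + (4 + 222)) = 267/(4667 + 226) = 267/4893 = 267*(1/4893) = 89/1631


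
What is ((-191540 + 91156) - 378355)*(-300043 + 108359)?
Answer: 91766606476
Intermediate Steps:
((-191540 + 91156) - 378355)*(-300043 + 108359) = (-100384 - 378355)*(-191684) = -478739*(-191684) = 91766606476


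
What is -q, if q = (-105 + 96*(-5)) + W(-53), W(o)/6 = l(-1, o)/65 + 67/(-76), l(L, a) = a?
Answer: 1470099/2470 ≈ 595.18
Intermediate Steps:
W(o) = -201/38 + 6*o/65 (W(o) = 6*(o/65 + 67/(-76)) = 6*(o*(1/65) + 67*(-1/76)) = 6*(o/65 - 67/76) = 6*(-67/76 + o/65) = -201/38 + 6*o/65)
q = -1470099/2470 (q = (-105 + 96*(-5)) + (-201/38 + (6/65)*(-53)) = (-105 - 480) + (-201/38 - 318/65) = -585 - 25149/2470 = -1470099/2470 ≈ -595.18)
-q = -1*(-1470099/2470) = 1470099/2470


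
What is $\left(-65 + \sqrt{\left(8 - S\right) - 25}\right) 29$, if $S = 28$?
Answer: $-1885 + 87 i \sqrt{5} \approx -1885.0 + 194.54 i$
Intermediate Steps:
$\left(-65 + \sqrt{\left(8 - S\right) - 25}\right) 29 = \left(-65 + \sqrt{\left(8 - 28\right) - 25}\right) 29 = \left(-65 + \sqrt{-20 - 25}\right) 29 = \left(-65 + \sqrt{-45}\right) 29 = \left(-65 + 3 i \sqrt{5}\right) 29 = -1885 + 87 i \sqrt{5}$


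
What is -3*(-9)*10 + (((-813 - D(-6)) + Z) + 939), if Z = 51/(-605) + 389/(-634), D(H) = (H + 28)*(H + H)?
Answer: 252888521/383570 ≈ 659.30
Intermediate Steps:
D(H) = 2*H*(28 + H) (D(H) = (28 + H)*(2*H) = 2*H*(28 + H))
Z = -267679/383570 (Z = 51*(-1/605) + 389*(-1/634) = -51/605 - 389/634 = -267679/383570 ≈ -0.69786)
-3*(-9)*10 + (((-813 - D(-6)) + Z) + 939) = -3*(-9)*10 + (((-813 - 2*(-6)*(28 - 6)) - 267679/383570) + 939) = 27*10 + (((-813 - 2*(-6)*22) - 267679/383570) + 939) = 270 + (((-813 - 1*(-264)) - 267679/383570) + 939) = 270 + (((-813 + 264) - 267679/383570) + 939) = 270 + ((-549 - 267679/383570) + 939) = 270 + (-210847609/383570 + 939) = 270 + 149324621/383570 = 252888521/383570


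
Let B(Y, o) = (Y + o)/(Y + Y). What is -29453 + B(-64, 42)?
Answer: -1884981/64 ≈ -29453.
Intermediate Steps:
B(Y, o) = (Y + o)/(2*Y) (B(Y, o) = (Y + o)/((2*Y)) = (Y + o)*(1/(2*Y)) = (Y + o)/(2*Y))
-29453 + B(-64, 42) = -29453 + (½)*(-64 + 42)/(-64) = -29453 + (½)*(-1/64)*(-22) = -29453 + 11/64 = -1884981/64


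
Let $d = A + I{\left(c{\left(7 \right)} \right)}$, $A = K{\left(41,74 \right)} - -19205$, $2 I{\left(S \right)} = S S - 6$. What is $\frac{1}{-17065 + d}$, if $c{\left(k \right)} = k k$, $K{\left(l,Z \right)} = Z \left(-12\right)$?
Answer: $\frac{2}{4899} \approx 0.00040825$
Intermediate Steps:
$K{\left(l,Z \right)} = - 12 Z$
$c{\left(k \right)} = k^{2}$
$I{\left(S \right)} = -3 + \frac{S^{2}}{2}$ ($I{\left(S \right)} = \frac{S S - 6}{2} = \frac{S^{2} - 6}{2} = \frac{-6 + S^{2}}{2} = -3 + \frac{S^{2}}{2}$)
$A = 18317$ ($A = \left(-12\right) 74 - -19205 = -888 + 19205 = 18317$)
$d = \frac{39029}{2}$ ($d = 18317 - \left(3 - \frac{\left(7^{2}\right)^{2}}{2}\right) = 18317 - \left(3 - \frac{49^{2}}{2}\right) = 18317 + \left(-3 + \frac{1}{2} \cdot 2401\right) = 18317 + \left(-3 + \frac{2401}{2}\right) = 18317 + \frac{2395}{2} = \frac{39029}{2} \approx 19515.0$)
$\frac{1}{-17065 + d} = \frac{1}{-17065 + \frac{39029}{2}} = \frac{1}{\frac{4899}{2}} = \frac{2}{4899}$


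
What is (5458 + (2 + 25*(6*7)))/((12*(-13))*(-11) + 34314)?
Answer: 217/1201 ≈ 0.18068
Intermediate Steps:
(5458 + (2 + 25*(6*7)))/((12*(-13))*(-11) + 34314) = (5458 + (2 + 25*42))/(-156*(-11) + 34314) = (5458 + (2 + 1050))/(1716 + 34314) = (5458 + 1052)/36030 = 6510*(1/36030) = 217/1201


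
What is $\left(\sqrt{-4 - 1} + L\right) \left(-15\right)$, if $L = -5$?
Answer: $75 - 15 i \sqrt{5} \approx 75.0 - 33.541 i$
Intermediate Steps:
$\left(\sqrt{-4 - 1} + L\right) \left(-15\right) = \left(\sqrt{-4 - 1} - 5\right) \left(-15\right) = \left(\sqrt{-5} - 5\right) \left(-15\right) = \left(i \sqrt{5} - 5\right) \left(-15\right) = \left(-5 + i \sqrt{5}\right) \left(-15\right) = 75 - 15 i \sqrt{5}$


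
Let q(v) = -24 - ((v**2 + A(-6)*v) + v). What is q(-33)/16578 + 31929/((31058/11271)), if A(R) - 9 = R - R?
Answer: 55240089836/4767403 ≈ 11587.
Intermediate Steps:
A(R) = 9 (A(R) = 9 + (R - R) = 9 + 0 = 9)
q(v) = -24 - v**2 - 10*v (q(v) = -24 - ((v**2 + 9*v) + v) = -24 - (v**2 + 10*v) = -24 + (-v**2 - 10*v) = -24 - v**2 - 10*v)
q(-33)/16578 + 31929/((31058/11271)) = (-24 - 1*(-33)**2 - 10*(-33))/16578 + 31929/((31058/11271)) = (-24 - 1*1089 + 330)*(1/16578) + 31929/((31058*(1/11271))) = (-24 - 1089 + 330)*(1/16578) + 31929/(31058/11271) = -783*1/16578 + 31929*(11271/31058) = -29/614 + 359871759/31058 = 55240089836/4767403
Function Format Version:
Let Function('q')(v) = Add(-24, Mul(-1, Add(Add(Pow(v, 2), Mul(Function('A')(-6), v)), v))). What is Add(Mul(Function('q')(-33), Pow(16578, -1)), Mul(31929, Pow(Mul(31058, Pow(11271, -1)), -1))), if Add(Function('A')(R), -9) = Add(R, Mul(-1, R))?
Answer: Rational(55240089836, 4767403) ≈ 11587.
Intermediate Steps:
Function('A')(R) = 9 (Function('A')(R) = Add(9, Add(R, Mul(-1, R))) = Add(9, 0) = 9)
Function('q')(v) = Add(-24, Mul(-1, Pow(v, 2)), Mul(-10, v)) (Function('q')(v) = Add(-24, Mul(-1, Add(Add(Pow(v, 2), Mul(9, v)), v))) = Add(-24, Mul(-1, Add(Pow(v, 2), Mul(10, v)))) = Add(-24, Add(Mul(-1, Pow(v, 2)), Mul(-10, v))) = Add(-24, Mul(-1, Pow(v, 2)), Mul(-10, v)))
Add(Mul(Function('q')(-33), Pow(16578, -1)), Mul(31929, Pow(Mul(31058, Pow(11271, -1)), -1))) = Add(Mul(Add(-24, Mul(-1, Pow(-33, 2)), Mul(-10, -33)), Pow(16578, -1)), Mul(31929, Pow(Mul(31058, Pow(11271, -1)), -1))) = Add(Mul(Add(-24, Mul(-1, 1089), 330), Rational(1, 16578)), Mul(31929, Pow(Mul(31058, Rational(1, 11271)), -1))) = Add(Mul(Add(-24, -1089, 330), Rational(1, 16578)), Mul(31929, Pow(Rational(31058, 11271), -1))) = Add(Mul(-783, Rational(1, 16578)), Mul(31929, Rational(11271, 31058))) = Add(Rational(-29, 614), Rational(359871759, 31058)) = Rational(55240089836, 4767403)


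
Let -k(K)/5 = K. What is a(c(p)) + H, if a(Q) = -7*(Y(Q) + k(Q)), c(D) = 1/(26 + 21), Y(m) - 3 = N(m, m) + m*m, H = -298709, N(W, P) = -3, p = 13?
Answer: -659846543/2209 ≈ -2.9871e+5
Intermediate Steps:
k(K) = -5*K
Y(m) = m² (Y(m) = 3 + (-3 + m*m) = 3 + (-3 + m²) = m²)
c(D) = 1/47
a(Q) = -7*Q² + 35*Q (a(Q) = -7*(Q² - 5*Q) = -7*Q² + 35*Q)
a(c(p)) + H = 7*(1/47)*(5 - 1*1/47) - 298709 = 7*(1/47)*(5 - 1/47) - 298709 = 7*(1/47)*(234/47) - 298709 = 1638/2209 - 298709 = -659846543/2209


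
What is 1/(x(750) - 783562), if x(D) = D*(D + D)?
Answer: 1/341438 ≈ 2.9288e-6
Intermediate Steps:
x(D) = 2*D² (x(D) = D*(2*D) = 2*D²)
1/(x(750) - 783562) = 1/(2*750² - 783562) = 1/(2*562500 - 783562) = 1/(1125000 - 783562) = 1/341438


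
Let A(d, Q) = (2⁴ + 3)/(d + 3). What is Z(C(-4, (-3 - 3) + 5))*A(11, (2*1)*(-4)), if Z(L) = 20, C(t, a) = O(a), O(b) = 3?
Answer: 190/7 ≈ 27.143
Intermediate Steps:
C(t, a) = 3
A(d, Q) = 19/(3 + d) (A(d, Q) = (16 + 3)/(3 + d) = 19/(3 + d))
Z(C(-4, (-3 - 3) + 5))*A(11, (2*1)*(-4)) = 20*(19/(3 + 11)) = 20*(19/14) = 190/7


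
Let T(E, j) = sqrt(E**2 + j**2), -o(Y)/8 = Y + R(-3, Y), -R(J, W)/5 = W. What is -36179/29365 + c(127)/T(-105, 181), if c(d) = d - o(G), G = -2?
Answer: -36179/29365 + 191*sqrt(43786)/43786 ≈ -0.31927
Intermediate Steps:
R(J, W) = -5*W
o(Y) = 32*Y (o(Y) = -8*(Y - 5*Y) = -(-32)*Y = 32*Y)
c(d) = 64 + d (c(d) = d - 32*(-2) = d - 1*(-64) = d + 64 = 64 + d)
-36179/29365 + c(127)/T(-105, 181) = -36179/29365 + (64 + 127)/(sqrt((-105)**2 + 181**2)) = -36179*1/29365 + 191/(sqrt(11025 + 32761)) = -36179/29365 + 191/(sqrt(43786)) = -36179/29365 + 191*(sqrt(43786)/43786) = -36179/29365 + 191*sqrt(43786)/43786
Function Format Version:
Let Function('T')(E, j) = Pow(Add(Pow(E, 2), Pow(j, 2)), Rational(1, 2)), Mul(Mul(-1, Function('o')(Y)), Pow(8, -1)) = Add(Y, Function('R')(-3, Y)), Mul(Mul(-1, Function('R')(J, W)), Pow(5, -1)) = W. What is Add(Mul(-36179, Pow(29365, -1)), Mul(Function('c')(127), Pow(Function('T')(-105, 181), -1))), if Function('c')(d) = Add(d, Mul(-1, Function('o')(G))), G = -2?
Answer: Add(Rational(-36179, 29365), Mul(Rational(191, 43786), Pow(43786, Rational(1, 2)))) ≈ -0.31927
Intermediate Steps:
Function('R')(J, W) = Mul(-5, W)
Function('o')(Y) = Mul(32, Y) (Function('o')(Y) = Mul(-8, Add(Y, Mul(-5, Y))) = Mul(-8, Mul(-4, Y)) = Mul(32, Y))
Function('c')(d) = Add(64, d) (Function('c')(d) = Add(d, Mul(-1, Mul(32, -2))) = Add(d, Mul(-1, -64)) = Add(d, 64) = Add(64, d))
Add(Mul(-36179, Pow(29365, -1)), Mul(Function('c')(127), Pow(Function('T')(-105, 181), -1))) = Add(Mul(-36179, Pow(29365, -1)), Mul(Add(64, 127), Pow(Pow(Add(Pow(-105, 2), Pow(181, 2)), Rational(1, 2)), -1))) = Add(Mul(-36179, Rational(1, 29365)), Mul(191, Pow(Pow(Add(11025, 32761), Rational(1, 2)), -1))) = Add(Rational(-36179, 29365), Mul(191, Pow(Pow(43786, Rational(1, 2)), -1))) = Add(Rational(-36179, 29365), Mul(191, Mul(Rational(1, 43786), Pow(43786, Rational(1, 2))))) = Add(Rational(-36179, 29365), Mul(Rational(191, 43786), Pow(43786, Rational(1, 2))))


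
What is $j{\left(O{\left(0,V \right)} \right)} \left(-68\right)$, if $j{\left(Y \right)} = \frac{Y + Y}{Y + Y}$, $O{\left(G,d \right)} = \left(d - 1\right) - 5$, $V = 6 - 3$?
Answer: $-68$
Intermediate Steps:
$V = 3$
$O{\left(G,d \right)} = -6 + d$ ($O{\left(G,d \right)} = \left(-1 + d\right) - 5 = -6 + d$)
$j{\left(Y \right)} = 1$ ($j{\left(Y \right)} = \frac{2 Y}{2 Y} = 2 Y \frac{1}{2 Y} = 1$)
$j{\left(O{\left(0,V \right)} \right)} \left(-68\right) = 1 \left(-68\right) = -68$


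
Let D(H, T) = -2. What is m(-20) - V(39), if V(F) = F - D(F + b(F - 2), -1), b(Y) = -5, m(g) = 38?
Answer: -3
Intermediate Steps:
V(F) = 2 + F (V(F) = F - 1*(-2) = F + 2 = 2 + F)
m(-20) - V(39) = 38 - (2 + 39) = 38 - 1*41 = 38 - 41 = -3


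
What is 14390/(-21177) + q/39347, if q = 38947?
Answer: 258577289/833251419 ≈ 0.31032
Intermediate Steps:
14390/(-21177) + q/39347 = 14390/(-21177) + 38947/39347 = 14390*(-1/21177) + 38947*(1/39347) = -14390/21177 + 38947/39347 = 258577289/833251419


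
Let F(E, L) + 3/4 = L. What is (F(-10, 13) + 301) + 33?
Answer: 1385/4 ≈ 346.25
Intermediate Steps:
F(E, L) = -3/4 + L
(F(-10, 13) + 301) + 33 = ((-3/4 + 13) + 301) + 33 = (49/4 + 301) + 33 = 1253/4 + 33 = 1385/4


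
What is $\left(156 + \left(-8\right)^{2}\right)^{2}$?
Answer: $48400$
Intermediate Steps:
$\left(156 + \left(-8\right)^{2}\right)^{2} = \left(156 + 64\right)^{2} = 220^{2} = 48400$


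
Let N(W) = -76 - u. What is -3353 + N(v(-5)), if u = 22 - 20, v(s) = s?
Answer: -3431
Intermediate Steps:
u = 2
N(W) = -78 (N(W) = -76 - 1*2 = -76 - 2 = -78)
-3353 + N(v(-5)) = -3353 - 78 = -3431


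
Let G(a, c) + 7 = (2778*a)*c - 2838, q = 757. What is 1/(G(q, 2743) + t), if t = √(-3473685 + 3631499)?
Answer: 5768378033/33274185131596791275 - √157814/33274185131596791275 ≈ 1.7336e-10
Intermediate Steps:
G(a, c) = -2845 + 2778*a*c (G(a, c) = -7 + ((2778*a)*c - 2838) = -7 + (2778*a*c - 2838) = -7 + (-2838 + 2778*a*c) = -2845 + 2778*a*c)
t = √157814 ≈ 397.26
1/(G(q, 2743) + t) = 1/((-2845 + 2778*757*2743) + √157814) = 1/((-2845 + 5768380878) + √157814) = 1/(5768378033 + √157814)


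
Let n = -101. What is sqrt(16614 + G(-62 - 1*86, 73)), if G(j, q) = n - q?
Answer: 2*sqrt(4110) ≈ 128.22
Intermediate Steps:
G(j, q) = -101 - q
sqrt(16614 + G(-62 - 1*86, 73)) = sqrt(16614 + (-101 - 1*73)) = sqrt(16614 + (-101 - 73)) = sqrt(16614 - 174) = sqrt(16440) = 2*sqrt(4110)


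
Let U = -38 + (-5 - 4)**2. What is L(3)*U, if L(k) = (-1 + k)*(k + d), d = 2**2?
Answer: 602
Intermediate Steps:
d = 4
L(k) = (-1 + k)*(4 + k) (L(k) = (-1 + k)*(k + 4) = (-1 + k)*(4 + k))
U = 43 (U = -38 + (-9)**2 = -38 + 81 = 43)
L(3)*U = (-4 + 3**2 + 3*3)*43 = (-4 + 9 + 9)*43 = 14*43 = 602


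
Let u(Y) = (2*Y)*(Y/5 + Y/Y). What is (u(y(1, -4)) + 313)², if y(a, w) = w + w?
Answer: 2601769/25 ≈ 1.0407e+5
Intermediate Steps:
y(a, w) = 2*w
u(Y) = 2*Y*(1 + Y/5) (u(Y) = (2*Y)*(Y*(⅕) + 1) = (2*Y)*(Y/5 + 1) = (2*Y)*(1 + Y/5) = 2*Y*(1 + Y/5))
(u(y(1, -4)) + 313)² = (2*(2*(-4))*(5 + 2*(-4))/5 + 313)² = ((⅖)*(-8)*(5 - 8) + 313)² = ((⅖)*(-8)*(-3) + 313)² = (48/5 + 313)² = (1613/5)² = 2601769/25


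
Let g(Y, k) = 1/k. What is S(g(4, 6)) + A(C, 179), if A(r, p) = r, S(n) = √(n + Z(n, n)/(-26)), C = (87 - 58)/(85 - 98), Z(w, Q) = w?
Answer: -29/13 + 5*√39/78 ≈ -1.8304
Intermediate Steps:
C = -29/13 (C = 29/(-13) = 29*(-1/13) = -29/13 ≈ -2.2308)
S(n) = 5*√26*√n/26 (S(n) = √(n + n/(-26)) = √(n + n*(-1/26)) = √(n - n/26) = √(25*n/26) = 5*√26*√n/26)
S(g(4, 6)) + A(C, 179) = 5*√26*√(1/6)/26 - 29/13 = 5*√26*√(⅙)/26 - 29/13 = 5*√26*(√6/6)/26 - 29/13 = 5*√39/78 - 29/13 = -29/13 + 5*√39/78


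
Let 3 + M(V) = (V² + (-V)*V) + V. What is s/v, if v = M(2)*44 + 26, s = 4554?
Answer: -253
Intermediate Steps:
M(V) = -3 + V (M(V) = -3 + ((V² + (-V)*V) + V) = -3 + ((V² - V²) + V) = -3 + (0 + V) = -3 + V)
v = -18 (v = (-3 + 2)*44 + 26 = -1*44 + 26 = -44 + 26 = -18)
s/v = 4554/(-18) = 4554*(-1/18) = -253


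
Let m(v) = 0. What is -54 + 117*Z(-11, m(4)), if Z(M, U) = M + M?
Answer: -2628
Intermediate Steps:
Z(M, U) = 2*M
-54 + 117*Z(-11, m(4)) = -54 + 117*(2*(-11)) = -54 + 117*(-22) = -54 - 2574 = -2628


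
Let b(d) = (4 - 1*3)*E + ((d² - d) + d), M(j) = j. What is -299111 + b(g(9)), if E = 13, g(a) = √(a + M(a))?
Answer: -299080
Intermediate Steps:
g(a) = √2*√a (g(a) = √(a + a) = √(2*a) = √2*√a)
b(d) = 13 + d² (b(d) = (4 - 1*3)*13 + ((d² - d) + d) = (4 - 3)*13 + d² = 1*13 + d² = 13 + d²)
-299111 + b(g(9)) = -299111 + (13 + (√2*√9)²) = -299111 + (13 + (√2*3)²) = -299111 + (13 + (3*√2)²) = -299111 + (13 + 18) = -299111 + 31 = -299080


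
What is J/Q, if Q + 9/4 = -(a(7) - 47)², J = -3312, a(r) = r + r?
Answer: 1472/485 ≈ 3.0350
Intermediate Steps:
a(r) = 2*r
Q = -4365/4 (Q = -9/4 - (2*7 - 47)² = -9/4 - (14 - 47)² = -9/4 - 1*(-33)² = -9/4 - 1*1089 = -9/4 - 1089 = -4365/4 ≈ -1091.3)
J/Q = -3312/(-4365/4) = -3312*(-4/4365) = 1472/485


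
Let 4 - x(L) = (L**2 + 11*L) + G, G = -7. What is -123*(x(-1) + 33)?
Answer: -6642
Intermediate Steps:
x(L) = 11 - L**2 - 11*L (x(L) = 4 - ((L**2 + 11*L) - 7) = 4 - (-7 + L**2 + 11*L) = 4 + (7 - L**2 - 11*L) = 11 - L**2 - 11*L)
-123*(x(-1) + 33) = -123*((11 - 1*(-1)**2 - 11*(-1)) + 33) = -123*((11 - 1*1 + 11) + 33) = -123*((11 - 1 + 11) + 33) = -123*(21 + 33) = -123*54 = -6642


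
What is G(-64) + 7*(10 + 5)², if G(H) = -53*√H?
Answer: 1575 - 424*I ≈ 1575.0 - 424.0*I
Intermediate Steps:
G(-64) + 7*(10 + 5)² = -424*I + 7*(10 + 5)² = -424*I + 7*15² = -424*I + 7*225 = -424*I + 1575 = 1575 - 424*I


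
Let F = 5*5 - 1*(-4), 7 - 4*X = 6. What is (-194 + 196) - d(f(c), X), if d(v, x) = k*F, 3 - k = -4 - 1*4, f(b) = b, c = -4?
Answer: -317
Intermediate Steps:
X = ¼ (X = 7/4 - ¼*6 = 7/4 - 3/2 = ¼ ≈ 0.25000)
F = 29 (F = 25 + 4 = 29)
k = 11 (k = 3 - (-4 - 1*4) = 3 - (-4 - 4) = 3 - 1*(-8) = 3 + 8 = 11)
d(v, x) = 319 (d(v, x) = 11*29 = 319)
(-194 + 196) - d(f(c), X) = (-194 + 196) - 1*319 = 2 - 319 = -317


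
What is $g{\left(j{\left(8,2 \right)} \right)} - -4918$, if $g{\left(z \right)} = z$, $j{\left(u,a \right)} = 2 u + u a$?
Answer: $4950$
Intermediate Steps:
$j{\left(u,a \right)} = 2 u + a u$
$g{\left(j{\left(8,2 \right)} \right)} - -4918 = 8 \left(2 + 2\right) - -4918 = 8 \cdot 4 + 4918 = 32 + 4918 = 4950$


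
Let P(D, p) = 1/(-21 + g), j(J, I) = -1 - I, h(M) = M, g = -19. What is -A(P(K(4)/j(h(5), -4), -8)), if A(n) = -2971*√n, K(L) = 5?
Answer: 2971*I*√10/20 ≈ 469.76*I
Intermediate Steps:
P(D, p) = -1/40 (P(D, p) = 1/(-21 - 19) = 1/(-40) = -1/40)
-A(P(K(4)/j(h(5), -4), -8)) = -(-2971)*√(-1/40) = -(-2971)*I*√10/20 = 2971*I*√10/20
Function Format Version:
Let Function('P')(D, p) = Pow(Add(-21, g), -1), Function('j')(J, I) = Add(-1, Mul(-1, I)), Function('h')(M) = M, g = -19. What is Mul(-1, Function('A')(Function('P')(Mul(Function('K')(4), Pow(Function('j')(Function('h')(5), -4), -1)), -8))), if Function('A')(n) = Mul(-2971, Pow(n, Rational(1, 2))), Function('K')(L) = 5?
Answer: Mul(Rational(2971, 20), I, Pow(10, Rational(1, 2))) ≈ Mul(469.76, I)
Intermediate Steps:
Function('P')(D, p) = Rational(-1, 40) (Function('P')(D, p) = Pow(Add(-21, -19), -1) = Pow(-40, -1) = Rational(-1, 40))
Mul(-1, Function('A')(Function('P')(Mul(Function('K')(4), Pow(Function('j')(Function('h')(5), -4), -1)), -8))) = Mul(-1, Mul(-2971, Pow(Rational(-1, 40), Rational(1, 2)))) = Mul(-1, Mul(-2971, Mul(Rational(1, 20), I, Pow(10, Rational(1, 2))))) = Mul(-1, Mul(Rational(-2971, 20), I, Pow(10, Rational(1, 2)))) = Mul(Rational(2971, 20), I, Pow(10, Rational(1, 2)))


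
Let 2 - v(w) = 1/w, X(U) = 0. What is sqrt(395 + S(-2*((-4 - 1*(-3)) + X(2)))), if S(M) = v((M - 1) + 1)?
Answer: sqrt(1586)/2 ≈ 19.912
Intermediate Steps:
v(w) = 2 - 1/w
S(M) = 2 - 1/M (S(M) = 2 - 1/((M - 1) + 1) = 2 - 1/((-1 + M) + 1) = 2 - 1/M)
sqrt(395 + S(-2*((-4 - 1*(-3)) + X(2)))) = sqrt(395 + (2 - 1/((-2*((-4 - 1*(-3)) + 0))))) = sqrt(395 + (2 - 1/((-2*((-4 + 3) + 0))))) = sqrt(395 + (2 - 1/((-2*(-1 + 0))))) = sqrt(395 + (2 - 1/((-2*(-1))))) = sqrt(395 + (2 - 1/2)) = sqrt(395 + 3/2) = sqrt(793/2) = sqrt(1586)/2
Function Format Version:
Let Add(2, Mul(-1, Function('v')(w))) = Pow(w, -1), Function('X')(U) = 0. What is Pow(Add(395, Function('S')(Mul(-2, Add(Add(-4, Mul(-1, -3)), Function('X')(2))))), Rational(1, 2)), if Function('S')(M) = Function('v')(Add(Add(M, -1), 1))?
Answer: Mul(Rational(1, 2), Pow(1586, Rational(1, 2))) ≈ 19.912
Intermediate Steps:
Function('v')(w) = Add(2, Mul(-1, Pow(w, -1)))
Function('S')(M) = Add(2, Mul(-1, Pow(M, -1))) (Function('S')(M) = Add(2, Mul(-1, Pow(Add(Add(M, -1), 1), -1))) = Add(2, Mul(-1, Pow(Add(Add(-1, M), 1), -1))) = Add(2, Mul(-1, Pow(M, -1))))
Pow(Add(395, Function('S')(Mul(-2, Add(Add(-4, Mul(-1, -3)), Function('X')(2))))), Rational(1, 2)) = Pow(Add(395, Add(2, Mul(-1, Pow(Mul(-2, Add(Add(-4, Mul(-1, -3)), 0)), -1)))), Rational(1, 2)) = Pow(Add(395, Add(2, Mul(-1, Pow(Mul(-2, Add(Add(-4, 3), 0)), -1)))), Rational(1, 2)) = Pow(Add(395, Add(2, Mul(-1, Pow(Mul(-2, Add(-1, 0)), -1)))), Rational(1, 2)) = Pow(Add(395, Add(2, Mul(-1, Pow(Mul(-2, -1), -1)))), Rational(1, 2)) = Pow(Add(395, Add(2, Mul(-1, Pow(2, -1)))), Rational(1, 2)) = Pow(Add(395, Add(2, Mul(-1, Rational(1, 2)))), Rational(1, 2)) = Pow(Add(395, Add(2, Rational(-1, 2))), Rational(1, 2)) = Pow(Add(395, Rational(3, 2)), Rational(1, 2)) = Pow(Rational(793, 2), Rational(1, 2)) = Mul(Rational(1, 2), Pow(1586, Rational(1, 2)))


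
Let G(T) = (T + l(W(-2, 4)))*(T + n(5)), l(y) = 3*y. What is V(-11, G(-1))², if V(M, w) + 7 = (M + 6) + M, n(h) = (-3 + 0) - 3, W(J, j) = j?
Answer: 529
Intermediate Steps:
n(h) = -6 (n(h) = -3 - 3 = -6)
G(T) = (-6 + T)*(12 + T) (G(T) = (T + 3*4)*(T - 6) = (T + 12)*(-6 + T) = (12 + T)*(-6 + T) = (-6 + T)*(12 + T))
V(M, w) = -1 + 2*M (V(M, w) = -7 + ((M + 6) + M) = -7 + ((6 + M) + M) = -7 + (6 + 2*M) = -1 + 2*M)
V(-11, G(-1))² = (-1 + 2*(-11))² = (-1 - 22)² = (-23)² = 529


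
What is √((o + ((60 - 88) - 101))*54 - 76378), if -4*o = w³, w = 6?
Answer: 2*I*√21565 ≈ 293.7*I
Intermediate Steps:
o = -54 (o = -¼*6³ = -¼*216 = -54)
√((o + ((60 - 88) - 101))*54 - 76378) = √((-54 + ((60 - 88) - 101))*54 - 76378) = √((-54 + (-28 - 101))*54 - 76378) = √((-54 - 129)*54 - 76378) = √(-183*54 - 76378) = √(-9882 - 76378) = √(-86260) = 2*I*√21565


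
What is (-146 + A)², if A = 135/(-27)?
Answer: 22801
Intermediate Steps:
A = -5 (A = 135*(-1/27) = -5)
(-146 + A)² = (-146 - 5)² = (-151)² = 22801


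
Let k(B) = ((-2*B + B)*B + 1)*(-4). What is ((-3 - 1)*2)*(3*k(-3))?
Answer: -768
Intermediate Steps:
k(B) = -4 + 4*B² (k(B) = ((-B)*B + 1)*(-4) = (-B² + 1)*(-4) = (1 - B²)*(-4) = -4 + 4*B²)
((-3 - 1)*2)*(3*k(-3)) = ((-3 - 1)*2)*(3*(-4 + 4*(-3)²)) = (-4*2)*(3*(-4 + 4*9)) = -24*(-4 + 36) = -24*32 = -8*96 = -768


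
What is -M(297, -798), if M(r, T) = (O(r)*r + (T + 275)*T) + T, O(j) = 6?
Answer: -418338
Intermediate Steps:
M(r, T) = T + 6*r + T*(275 + T) (M(r, T) = (6*r + (T + 275)*T) + T = (6*r + (275 + T)*T) + T = (6*r + T*(275 + T)) + T = T + 6*r + T*(275 + T))
-M(297, -798) = -((-798)² + 6*297 + 276*(-798)) = -(636804 + 1782 - 220248) = -1*418338 = -418338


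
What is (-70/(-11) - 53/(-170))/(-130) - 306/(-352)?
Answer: 795393/972400 ≈ 0.81797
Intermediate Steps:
(-70/(-11) - 53/(-170))/(-130) - 306/(-352) = (-70*(-1/11) - 53*(-1/170))*(-1/130) - 306*(-1/352) = (70/11 + 53/170)*(-1/130) + 153/176 = (12483/1870)*(-1/130) + 153/176 = -12483/243100 + 153/176 = 795393/972400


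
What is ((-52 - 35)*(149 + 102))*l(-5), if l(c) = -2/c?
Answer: -43674/5 ≈ -8734.8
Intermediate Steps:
l(c) = -2/c
((-52 - 35)*(149 + 102))*l(-5) = ((-52 - 35)*(149 + 102))*(-2/(-5)) = (-87*251)*(-2*(-1/5)) = -21837*2/5 = -43674/5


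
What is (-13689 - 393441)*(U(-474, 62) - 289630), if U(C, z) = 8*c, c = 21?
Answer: 117848664060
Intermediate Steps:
U(C, z) = 168 (U(C, z) = 8*21 = 168)
(-13689 - 393441)*(U(-474, 62) - 289630) = (-13689 - 393441)*(168 - 289630) = -407130*(-289462) = 117848664060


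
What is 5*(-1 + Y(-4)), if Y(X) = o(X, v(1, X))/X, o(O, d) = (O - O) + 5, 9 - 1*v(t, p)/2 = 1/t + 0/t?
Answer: -45/4 ≈ -11.250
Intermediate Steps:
v(t, p) = 18 - 2/t (v(t, p) = 18 - 2*(1/t + 0/t) = 18 - 2*(1/t + 0) = 18 - 2/t)
o(O, d) = 5 (o(O, d) = 0 + 5 = 5)
Y(X) = 5/X
5*(-1 + Y(-4)) = 5*(-1 + 5/(-4)) = 5*(-1 + 5*(-¼)) = 5*(-1 - 5/4) = 5*(-9/4) = -45/4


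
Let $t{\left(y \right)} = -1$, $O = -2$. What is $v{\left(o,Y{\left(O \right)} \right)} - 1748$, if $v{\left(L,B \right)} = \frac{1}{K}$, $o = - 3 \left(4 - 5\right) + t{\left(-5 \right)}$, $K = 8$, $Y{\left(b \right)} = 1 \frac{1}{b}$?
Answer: $- \frac{13983}{8} \approx -1747.9$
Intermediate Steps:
$Y{\left(b \right)} = \frac{1}{b}$
$o = 2$ ($o = - 3 \left(4 - 5\right) - 1 = \left(-3\right) \left(-1\right) - 1 = 3 - 1 = 2$)
$v{\left(L,B \right)} = \frac{1}{8}$
$v{\left(o,Y{\left(O \right)} \right)} - 1748 = \frac{1}{8} - 1748 = - \frac{13983}{8}$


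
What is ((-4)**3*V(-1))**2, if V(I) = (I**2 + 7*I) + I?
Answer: 200704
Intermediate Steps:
V(I) = I**2 + 8*I
((-4)**3*V(-1))**2 = ((-4)**3*(-(8 - 1)))**2 = (-(-64)*7)**2 = (-64*(-7))**2 = 448**2 = 200704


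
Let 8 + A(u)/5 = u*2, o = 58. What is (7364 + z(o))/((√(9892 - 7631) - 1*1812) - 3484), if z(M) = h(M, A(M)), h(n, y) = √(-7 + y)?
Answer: -(7364 + √533)/(5296 - √2261) ≈ -1.4075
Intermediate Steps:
A(u) = -40 + 10*u (A(u) = -40 + 5*(u*2) = -40 + 5*(2*u) = -40 + 10*u)
z(M) = √(-47 + 10*M) (z(M) = √(-7 + (-40 + 10*M)) = √(-47 + 10*M))
(7364 + z(o))/((√(9892 - 7631) - 1*1812) - 3484) = (7364 + √(-47 + 10*58))/((√(9892 - 7631) - 1*1812) - 3484) = (7364 + √(-47 + 580))/((√2261 - 1812) - 3484) = (7364 + √533)/((-1812 + √2261) - 3484) = (7364 + √533)/(-5296 + √2261)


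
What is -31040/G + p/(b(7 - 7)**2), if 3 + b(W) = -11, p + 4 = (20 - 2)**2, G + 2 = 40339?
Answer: 1706000/1976513 ≈ 0.86314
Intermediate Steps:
G = 40337 (G = -2 + 40339 = 40337)
p = 320 (p = -4 + (20 - 2)**2 = -4 + 18**2 = -4 + 324 = 320)
b(W) = -14 (b(W) = -3 - 11 = -14)
-31040/G + p/(b(7 - 7)**2) = -31040/40337 + 320/((-14)**2) = -31040*1/40337 + 320/196 = -31040/40337 + 320*(1/196) = -31040/40337 + 80/49 = 1706000/1976513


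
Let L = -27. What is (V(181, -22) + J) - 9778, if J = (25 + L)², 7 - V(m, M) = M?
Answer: -9745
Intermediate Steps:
V(m, M) = 7 - M
J = 4 (J = (25 - 27)² = (-2)² = 4)
(V(181, -22) + J) - 9778 = ((7 - 1*(-22)) + 4) - 9778 = ((7 + 22) + 4) - 9778 = (29 + 4) - 9778 = 33 - 9778 = -9745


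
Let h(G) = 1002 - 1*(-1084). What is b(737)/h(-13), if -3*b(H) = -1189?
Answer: 1189/6258 ≈ 0.19000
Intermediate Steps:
h(G) = 2086 (h(G) = 1002 + 1084 = 2086)
b(H) = 1189/3 (b(H) = -⅓*(-1189) = 1189/3)
b(737)/h(-13) = (1189/3)/2086 = (1189/3)*(1/2086) = 1189/6258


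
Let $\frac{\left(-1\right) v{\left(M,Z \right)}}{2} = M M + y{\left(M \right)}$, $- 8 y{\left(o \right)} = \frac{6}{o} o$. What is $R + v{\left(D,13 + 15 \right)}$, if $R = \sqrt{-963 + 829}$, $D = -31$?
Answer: $- \frac{3841}{2} + i \sqrt{134} \approx -1920.5 + 11.576 i$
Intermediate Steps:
$R = i \sqrt{134}$ ($R = \sqrt{-134} = i \sqrt{134} \approx 11.576 i$)
$y{\left(o \right)} = - \frac{3}{4}$ ($y{\left(o \right)} = - \frac{\frac{6}{o} o}{8} = \left(- \frac{1}{8}\right) 6 = - \frac{3}{4}$)
$v{\left(M,Z \right)} = \frac{3}{2} - 2 M^{2}$ ($v{\left(M,Z \right)} = - 2 \left(M M - \frac{3}{4}\right) = - 2 \left(M^{2} - \frac{3}{4}\right) = - 2 \left(- \frac{3}{4} + M^{2}\right) = \frac{3}{2} - 2 M^{2}$)
$R + v{\left(D,13 + 15 \right)} = i \sqrt{134} + \left(\frac{3}{2} - 2 \left(-31\right)^{2}\right) = i \sqrt{134} + \left(\frac{3}{2} - 1922\right) = i \sqrt{134} - \frac{3841}{2} = - \frac{3841}{2} + i \sqrt{134}$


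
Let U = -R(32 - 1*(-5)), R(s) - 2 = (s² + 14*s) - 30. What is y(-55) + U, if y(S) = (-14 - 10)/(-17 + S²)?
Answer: -698987/376 ≈ -1859.0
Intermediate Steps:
y(S) = -24/(-17 + S²)
R(s) = -28 + s² + 14*s (R(s) = 2 + ((s² + 14*s) - 30) = 2 + (-30 + s² + 14*s) = -28 + s² + 14*s)
U = -1859 (U = -(-28 + (32 - 1*(-5))² + 14*(32 - 1*(-5))) = -(-28 + (32 + 5)² + 14*(32 + 5)) = -(-28 + 37² + 14*37) = -(-28 + 1369 + 518) = -1*1859 = -1859)
y(-55) + U = -24/(-17 + (-55)²) - 1859 = -24/(-17 + 3025) - 1859 = -24/3008 - 1859 = -24*1/3008 - 1859 = -3/376 - 1859 = -698987/376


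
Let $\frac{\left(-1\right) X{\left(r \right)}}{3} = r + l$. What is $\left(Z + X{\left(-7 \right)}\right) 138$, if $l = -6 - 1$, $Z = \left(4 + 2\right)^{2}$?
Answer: $10764$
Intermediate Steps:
$Z = 36$ ($Z = 6^{2} = 36$)
$l = -7$
$X{\left(r \right)} = 21 - 3 r$ ($X{\left(r \right)} = - 3 \left(r - 7\right) = - 3 \left(-7 + r\right) = 21 - 3 r$)
$\left(Z + X{\left(-7 \right)}\right) 138 = \left(36 + \left(21 - -21\right)\right) 138 = \left(36 + \left(21 + 21\right)\right) 138 = \left(36 + 42\right) 138 = 78 \cdot 138 = 10764$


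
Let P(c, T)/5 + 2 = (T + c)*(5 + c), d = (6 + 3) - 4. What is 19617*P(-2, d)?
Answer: 686595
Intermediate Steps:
d = 5 (d = 9 - 4 = 5)
P(c, T) = -10 + 5*(5 + c)*(T + c) (P(c, T) = -10 + 5*((T + c)*(5 + c)) = -10 + 5*((5 + c)*(T + c)) = -10 + 5*(5 + c)*(T + c))
19617*P(-2, d) = 19617*(-10 + 5*(-2)**2 + 25*5 + 25*(-2) + 5*5*(-2)) = 19617*(-10 + 5*4 + 125 - 50 - 50) = 19617*(-10 + 20 + 125 - 50 - 50) = 19617*35 = 686595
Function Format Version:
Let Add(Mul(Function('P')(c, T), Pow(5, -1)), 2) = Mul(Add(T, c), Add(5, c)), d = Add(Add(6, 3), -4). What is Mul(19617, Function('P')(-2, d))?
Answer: 686595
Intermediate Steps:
d = 5 (d = Add(9, -4) = 5)
Function('P')(c, T) = Add(-10, Mul(5, Add(5, c), Add(T, c))) (Function('P')(c, T) = Add(-10, Mul(5, Mul(Add(T, c), Add(5, c)))) = Add(-10, Mul(5, Mul(Add(5, c), Add(T, c)))) = Add(-10, Mul(5, Add(5, c), Add(T, c))))
Mul(19617, Function('P')(-2, d)) = Mul(19617, Add(-10, Mul(5, Pow(-2, 2)), Mul(25, 5), Mul(25, -2), Mul(5, 5, -2))) = Mul(19617, Add(-10, Mul(5, 4), 125, -50, -50)) = Mul(19617, Add(-10, 20, 125, -50, -50)) = Mul(19617, 35) = 686595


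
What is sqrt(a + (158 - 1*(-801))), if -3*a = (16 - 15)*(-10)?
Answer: sqrt(8661)/3 ≈ 31.021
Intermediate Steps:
a = 10/3 (a = -(16 - 15)*(-10)/3 = -(-10)/3 = -1/3*(-10) = 10/3 ≈ 3.3333)
sqrt(a + (158 - 1*(-801))) = sqrt(10/3 + (158 - 1*(-801))) = sqrt(10/3 + (158 + 801)) = sqrt(10/3 + 959) = sqrt(2887/3) = sqrt(8661)/3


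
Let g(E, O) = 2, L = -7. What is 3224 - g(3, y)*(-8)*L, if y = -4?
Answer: 3112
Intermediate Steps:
3224 - g(3, y)*(-8)*L = 3224 - 2*(-8)*(-7) = 3224 - (-16)*(-7) = 3224 - 1*112 = 3224 - 112 = 3112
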